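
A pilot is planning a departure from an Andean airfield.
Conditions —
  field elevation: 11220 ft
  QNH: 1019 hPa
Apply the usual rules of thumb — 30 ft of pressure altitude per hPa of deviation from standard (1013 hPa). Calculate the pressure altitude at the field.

Pressure correction = (1013 − 1019) × 30 = -180 ft.
Pressure altitude = 11220 + (-180) = 11040 ft.

11040 ft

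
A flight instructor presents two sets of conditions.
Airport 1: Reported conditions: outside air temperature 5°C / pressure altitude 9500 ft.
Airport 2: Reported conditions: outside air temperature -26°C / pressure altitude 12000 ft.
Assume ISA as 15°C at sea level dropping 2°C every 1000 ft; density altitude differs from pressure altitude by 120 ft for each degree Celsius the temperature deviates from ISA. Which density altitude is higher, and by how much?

Airport 1: ISA temp = -4°C, deviation +9°C, DA = 9500 + 120 × 9 = 10580 ft.
Airport 2: ISA temp = -9°C, deviation -17°C, DA = 12000 + 120 × (-17) = 9960 ft.
Airport 1 is higher by 10580 − 9960 = 620 ft.

Airport 1 by 620 ft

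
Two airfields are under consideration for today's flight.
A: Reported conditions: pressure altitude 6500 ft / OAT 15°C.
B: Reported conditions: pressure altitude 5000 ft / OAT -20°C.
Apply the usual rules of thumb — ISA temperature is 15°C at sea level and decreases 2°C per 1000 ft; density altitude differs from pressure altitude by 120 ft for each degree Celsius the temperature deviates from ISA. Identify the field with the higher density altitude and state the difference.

A by 6060 ft

A: ISA temp = 2°C, deviation +13°C, DA = 6500 + 120 × 13 = 8060 ft.
B: ISA temp = 5°C, deviation -25°C, DA = 5000 + 120 × (-25) = 2000 ft.
A is higher by 8060 − 2000 = 6060 ft.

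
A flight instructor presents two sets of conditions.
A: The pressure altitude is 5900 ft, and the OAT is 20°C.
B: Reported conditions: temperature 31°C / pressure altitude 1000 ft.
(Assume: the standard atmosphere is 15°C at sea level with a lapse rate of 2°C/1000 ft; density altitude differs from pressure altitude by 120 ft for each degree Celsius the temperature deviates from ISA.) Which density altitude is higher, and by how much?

A: ISA temp = 3.2°C, deviation +16.8°C, DA = 5900 + 120 × 16.8 = 7916 ft.
B: ISA temp = 13°C, deviation +18°C, DA = 1000 + 120 × 18 = 3160 ft.
A is higher by 7916 − 3160 = 4756 ft.

A by 4756 ft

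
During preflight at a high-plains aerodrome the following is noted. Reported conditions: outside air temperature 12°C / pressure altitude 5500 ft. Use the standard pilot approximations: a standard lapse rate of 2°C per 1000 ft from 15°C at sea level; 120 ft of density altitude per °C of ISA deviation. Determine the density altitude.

ISA temperature at 5500 ft = 15 − 2 × (5500/1000) = 4°C.
ISA deviation = 12 − 4 = +8°C.
Density altitude = 5500 + 120 × (8) = 5500 + (+960) = 6460 ft.

6460 ft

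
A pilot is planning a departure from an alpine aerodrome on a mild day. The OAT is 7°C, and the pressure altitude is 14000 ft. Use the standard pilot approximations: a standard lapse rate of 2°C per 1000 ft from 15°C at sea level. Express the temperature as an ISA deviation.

ISA temperature at 14000 ft = 15 − 2 × (14000/1000) = -13°C.
Deviation = OAT − ISA = 7 − (-13) = +20°C.

ISA+20°C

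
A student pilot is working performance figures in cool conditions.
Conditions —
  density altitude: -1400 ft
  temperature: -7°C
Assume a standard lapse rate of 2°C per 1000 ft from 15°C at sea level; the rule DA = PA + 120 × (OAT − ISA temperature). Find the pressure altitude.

DA = PA + 120 × (OAT − (15 − 2·PA/1000)) = PA + 120·OAT − 1800 + 0.24·PA = 1.24·PA + 120·OAT − 1800.
So 1.24·PA = -1400 − 120 × (-7) + 1800 = 1240.
PA = 1240 / 1.24 = 1000 ft.

1000 ft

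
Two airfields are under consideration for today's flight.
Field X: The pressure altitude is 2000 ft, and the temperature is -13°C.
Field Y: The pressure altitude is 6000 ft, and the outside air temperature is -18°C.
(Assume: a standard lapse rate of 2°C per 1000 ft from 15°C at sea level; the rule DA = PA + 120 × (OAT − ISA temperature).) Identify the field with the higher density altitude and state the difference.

Field Y by 4360 ft

Field X: ISA temp = 11°C, deviation -24°C, DA = 2000 + 120 × (-24) = -880 ft.
Field Y: ISA temp = 3°C, deviation -21°C, DA = 6000 + 120 × (-21) = 3480 ft.
Field Y is higher by 3480 − (-880) = 4360 ft.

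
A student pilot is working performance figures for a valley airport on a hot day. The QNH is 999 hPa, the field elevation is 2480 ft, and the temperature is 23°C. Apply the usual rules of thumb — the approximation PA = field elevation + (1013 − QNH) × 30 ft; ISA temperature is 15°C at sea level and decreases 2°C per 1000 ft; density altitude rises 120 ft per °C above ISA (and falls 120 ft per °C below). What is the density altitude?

Pressure altitude = 2480 + (1013 − 999) × 30 = 2480 + (+420) = 2900 ft.
ISA temperature at 2900 ft = 15 − 2 × (2900/1000) = 9.2°C.
ISA deviation = 23 − 9.2 = +13.8°C.
Density altitude = 2900 + 120 × (13.8) = 4556 ft.

4556 ft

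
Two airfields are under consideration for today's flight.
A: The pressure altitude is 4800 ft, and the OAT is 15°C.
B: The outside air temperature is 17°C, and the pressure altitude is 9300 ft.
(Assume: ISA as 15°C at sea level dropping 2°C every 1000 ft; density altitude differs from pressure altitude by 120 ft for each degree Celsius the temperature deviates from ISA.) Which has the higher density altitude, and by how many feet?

A: ISA temp = 5.4°C, deviation +9.6°C, DA = 4800 + 120 × 9.6 = 5952 ft.
B: ISA temp = -3.6°C, deviation +20.6°C, DA = 9300 + 120 × 20.6 = 11772 ft.
B is higher by 11772 − 5952 = 5820 ft.

B by 5820 ft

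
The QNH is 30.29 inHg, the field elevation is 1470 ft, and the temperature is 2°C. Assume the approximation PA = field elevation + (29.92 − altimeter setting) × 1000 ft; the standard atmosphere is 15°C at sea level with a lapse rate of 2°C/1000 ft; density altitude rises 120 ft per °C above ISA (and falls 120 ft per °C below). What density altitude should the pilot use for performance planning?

-196 ft

Pressure altitude = 1470 + (29.92 − 30.29) × 1000 = 1470 + (-370) = 1100 ft.
ISA temperature at 1100 ft = 15 − 2 × (1100/1000) = 12.8°C.
ISA deviation = 2 − 12.8 = -10.8°C.
Density altitude = 1100 + 120 × (-10.8) = -196 ft.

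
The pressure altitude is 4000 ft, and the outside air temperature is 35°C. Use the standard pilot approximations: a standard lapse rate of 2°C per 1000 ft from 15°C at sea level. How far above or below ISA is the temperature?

ISA temperature at 4000 ft = 15 − 2 × (4000/1000) = 7°C.
Deviation = OAT − ISA = 35 − 7 = +28°C.

ISA+28°C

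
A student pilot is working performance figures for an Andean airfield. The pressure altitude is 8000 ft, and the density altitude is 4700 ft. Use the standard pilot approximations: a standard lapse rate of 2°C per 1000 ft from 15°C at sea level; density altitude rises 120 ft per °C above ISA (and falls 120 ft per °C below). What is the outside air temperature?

Density altitude − pressure altitude = 4700 − 8000 = -3300 ft.
At 120 ft/°C that is an ISA deviation of -3300/120 = -27.5°C.
ISA temperature at 8000 ft = 15 − 2 × (8000/1000) = -1°C.
OAT = ISA + deviation = -1 + (-27.5) = -28.5°C.

-28.5°C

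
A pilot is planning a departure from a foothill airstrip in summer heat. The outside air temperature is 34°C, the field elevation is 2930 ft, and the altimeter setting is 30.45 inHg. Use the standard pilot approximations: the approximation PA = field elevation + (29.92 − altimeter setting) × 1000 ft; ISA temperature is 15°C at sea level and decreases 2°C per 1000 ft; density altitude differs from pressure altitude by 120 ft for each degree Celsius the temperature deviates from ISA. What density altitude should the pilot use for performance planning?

Pressure altitude = 2930 + (29.92 − 30.45) × 1000 = 2930 + (-530) = 2400 ft.
ISA temperature at 2400 ft = 15 − 2 × (2400/1000) = 10.2°C.
ISA deviation = 34 − 10.2 = +23.8°C.
Density altitude = 2400 + 120 × (23.8) = 5256 ft.

5256 ft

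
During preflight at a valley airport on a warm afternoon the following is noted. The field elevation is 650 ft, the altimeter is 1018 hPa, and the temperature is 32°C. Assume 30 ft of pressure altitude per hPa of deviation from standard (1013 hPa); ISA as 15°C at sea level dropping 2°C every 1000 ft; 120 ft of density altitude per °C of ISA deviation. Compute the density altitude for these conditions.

Pressure altitude = 650 + (1013 − 1018) × 30 = 650 + (-150) = 500 ft.
ISA temperature at 500 ft = 15 − 2 × (500/1000) = 14°C.
ISA deviation = 32 − 14 = +18°C.
Density altitude = 500 + 120 × (18) = 2660 ft.

2660 ft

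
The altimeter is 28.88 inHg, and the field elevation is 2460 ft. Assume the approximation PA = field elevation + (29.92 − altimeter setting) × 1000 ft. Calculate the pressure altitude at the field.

Pressure correction = (29.92 − 28.88) × 1000 = +1040 ft.
Pressure altitude = 2460 + (+1040) = 3500 ft.

3500 ft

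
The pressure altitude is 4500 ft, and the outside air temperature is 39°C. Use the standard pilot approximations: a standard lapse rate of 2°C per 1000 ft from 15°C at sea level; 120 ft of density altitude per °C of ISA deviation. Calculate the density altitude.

ISA temperature at 4500 ft = 15 − 2 × (4500/1000) = 6°C.
ISA deviation = 39 − 6 = +33°C.
Density altitude = 4500 + 120 × (33) = 4500 + (+3960) = 8460 ft.

8460 ft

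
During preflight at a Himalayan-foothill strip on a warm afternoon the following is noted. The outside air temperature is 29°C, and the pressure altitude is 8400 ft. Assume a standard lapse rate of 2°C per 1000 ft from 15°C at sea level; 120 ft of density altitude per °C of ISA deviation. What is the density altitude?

ISA temperature at 8400 ft = 15 − 2 × (8400/1000) = -1.8°C.
ISA deviation = 29 − (-1.8) = +30.8°C.
Density altitude = 8400 + 120 × (30.8) = 8400 + (+3696) = 12096 ft.

12096 ft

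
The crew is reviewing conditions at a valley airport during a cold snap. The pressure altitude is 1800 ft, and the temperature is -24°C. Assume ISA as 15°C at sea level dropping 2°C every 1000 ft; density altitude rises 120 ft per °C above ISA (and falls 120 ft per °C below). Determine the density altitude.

ISA temperature at 1800 ft = 15 − 2 × (1800/1000) = 11.4°C.
ISA deviation = -24 − 11.4 = -35.4°C.
Density altitude = 1800 + 120 × (-35.4) = 1800 + (-4248) = -2448 ft.

-2448 ft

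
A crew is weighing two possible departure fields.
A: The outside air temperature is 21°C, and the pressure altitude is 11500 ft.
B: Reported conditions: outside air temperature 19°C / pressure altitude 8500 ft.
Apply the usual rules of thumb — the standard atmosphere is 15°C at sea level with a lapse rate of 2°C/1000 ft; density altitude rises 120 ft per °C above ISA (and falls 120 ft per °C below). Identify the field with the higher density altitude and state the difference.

A: ISA temp = -8°C, deviation +29°C, DA = 11500 + 120 × 29 = 14980 ft.
B: ISA temp = -2°C, deviation +21°C, DA = 8500 + 120 × 21 = 11020 ft.
A is higher by 14980 − 11020 = 3960 ft.

A by 3960 ft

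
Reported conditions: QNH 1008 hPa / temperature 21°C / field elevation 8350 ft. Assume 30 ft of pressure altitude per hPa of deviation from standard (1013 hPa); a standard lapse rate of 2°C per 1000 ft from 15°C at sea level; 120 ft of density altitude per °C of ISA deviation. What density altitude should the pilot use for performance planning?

11260 ft

Pressure altitude = 8350 + (1013 − 1008) × 30 = 8350 + (+150) = 8500 ft.
ISA temperature at 8500 ft = 15 − 2 × (8500/1000) = -2°C.
ISA deviation = 21 − (-2) = +23°C.
Density altitude = 8500 + 120 × (23) = 11260 ft.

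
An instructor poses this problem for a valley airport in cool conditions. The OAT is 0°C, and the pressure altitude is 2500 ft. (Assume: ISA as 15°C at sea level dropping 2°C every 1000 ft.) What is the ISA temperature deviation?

ISA temperature at 2500 ft = 15 − 2 × (2500/1000) = 10°C.
Deviation = OAT − ISA = 0 − 10 = -10°C.

ISA-10°C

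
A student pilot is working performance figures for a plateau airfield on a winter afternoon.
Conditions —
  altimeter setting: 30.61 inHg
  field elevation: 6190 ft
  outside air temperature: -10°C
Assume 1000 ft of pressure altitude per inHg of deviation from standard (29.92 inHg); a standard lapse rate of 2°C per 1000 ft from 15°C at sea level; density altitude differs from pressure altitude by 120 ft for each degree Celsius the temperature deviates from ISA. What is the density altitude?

3820 ft

Pressure altitude = 6190 + (29.92 − 30.61) × 1000 = 6190 + (-690) = 5500 ft.
ISA temperature at 5500 ft = 15 − 2 × (5500/1000) = 4°C.
ISA deviation = -10 − 4 = -14°C.
Density altitude = 5500 + 120 × (-14) = 3820 ft.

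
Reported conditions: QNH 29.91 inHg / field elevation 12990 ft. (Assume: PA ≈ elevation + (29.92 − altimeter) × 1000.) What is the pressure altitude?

Pressure correction = (29.92 − 29.91) × 1000 = +10 ft.
Pressure altitude = 12990 + (+10) = 13000 ft.

13000 ft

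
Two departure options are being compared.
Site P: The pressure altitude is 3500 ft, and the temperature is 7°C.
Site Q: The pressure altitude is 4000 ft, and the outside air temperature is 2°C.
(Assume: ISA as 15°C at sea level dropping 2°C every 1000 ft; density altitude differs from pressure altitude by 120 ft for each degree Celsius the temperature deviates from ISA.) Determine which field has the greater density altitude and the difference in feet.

Site Q by 20 ft

Site P: ISA temp = 8°C, deviation -1°C, DA = 3500 + 120 × (-1) = 3380 ft.
Site Q: ISA temp = 7°C, deviation -5°C, DA = 4000 + 120 × (-5) = 3400 ft.
Site Q is higher by 3400 − 3380 = 20 ft.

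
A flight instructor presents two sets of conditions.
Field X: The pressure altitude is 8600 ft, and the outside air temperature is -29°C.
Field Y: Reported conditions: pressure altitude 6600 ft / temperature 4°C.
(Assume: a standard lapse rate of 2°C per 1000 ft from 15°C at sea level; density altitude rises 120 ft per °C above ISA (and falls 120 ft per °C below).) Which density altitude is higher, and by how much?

Field X: ISA temp = -2.2°C, deviation -26.8°C, DA = 8600 + 120 × (-26.8) = 5384 ft.
Field Y: ISA temp = 1.8°C, deviation +2.2°C, DA = 6600 + 120 × 2.2 = 6864 ft.
Field Y is higher by 6864 − 5384 = 1480 ft.

Field Y by 1480 ft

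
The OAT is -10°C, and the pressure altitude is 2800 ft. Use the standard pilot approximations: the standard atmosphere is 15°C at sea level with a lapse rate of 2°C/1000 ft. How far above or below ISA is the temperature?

ISA temperature at 2800 ft = 15 − 2 × (2800/1000) = 9.4°C.
Deviation = OAT − ISA = -10 − 9.4 = -19.4°C.

ISA-19.4°C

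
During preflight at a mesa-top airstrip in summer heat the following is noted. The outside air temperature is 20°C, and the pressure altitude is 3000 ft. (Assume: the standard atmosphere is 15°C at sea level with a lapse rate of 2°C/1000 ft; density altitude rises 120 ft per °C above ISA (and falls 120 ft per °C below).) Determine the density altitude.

ISA temperature at 3000 ft = 15 − 2 × (3000/1000) = 9°C.
ISA deviation = 20 − 9 = +11°C.
Density altitude = 3000 + 120 × (11) = 3000 + (+1320) = 4320 ft.

4320 ft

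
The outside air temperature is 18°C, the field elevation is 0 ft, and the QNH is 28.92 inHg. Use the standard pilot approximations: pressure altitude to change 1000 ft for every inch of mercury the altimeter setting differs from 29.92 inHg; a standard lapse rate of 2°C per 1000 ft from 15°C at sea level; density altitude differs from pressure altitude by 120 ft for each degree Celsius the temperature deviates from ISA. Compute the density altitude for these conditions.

1600 ft

Pressure altitude = 0 + (29.92 − 28.92) × 1000 = 0 + (+1000) = 1000 ft.
ISA temperature at 1000 ft = 15 − 2 × (1000/1000) = 13°C.
ISA deviation = 18 − 13 = +5°C.
Density altitude = 1000 + 120 × (5) = 1600 ft.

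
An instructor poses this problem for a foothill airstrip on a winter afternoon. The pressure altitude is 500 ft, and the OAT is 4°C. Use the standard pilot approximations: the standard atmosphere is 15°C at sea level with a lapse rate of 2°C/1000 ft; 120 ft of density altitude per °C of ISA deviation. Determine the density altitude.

-700 ft

ISA temperature at 500 ft = 15 − 2 × (500/1000) = 14°C.
ISA deviation = 4 − 14 = -10°C.
Density altitude = 500 + 120 × (-10) = 500 + (-1200) = -700 ft.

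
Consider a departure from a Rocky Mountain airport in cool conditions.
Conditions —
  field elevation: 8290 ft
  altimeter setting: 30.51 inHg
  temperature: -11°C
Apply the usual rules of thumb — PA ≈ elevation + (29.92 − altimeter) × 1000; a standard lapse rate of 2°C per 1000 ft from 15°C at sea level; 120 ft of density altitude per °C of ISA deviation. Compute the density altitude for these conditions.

6428 ft

Pressure altitude = 8290 + (29.92 − 30.51) × 1000 = 8290 + (-590) = 7700 ft.
ISA temperature at 7700 ft = 15 − 2 × (7700/1000) = -0.4°C.
ISA deviation = -11 − (-0.4) = -10.6°C.
Density altitude = 7700 + 120 × (-10.6) = 6428 ft.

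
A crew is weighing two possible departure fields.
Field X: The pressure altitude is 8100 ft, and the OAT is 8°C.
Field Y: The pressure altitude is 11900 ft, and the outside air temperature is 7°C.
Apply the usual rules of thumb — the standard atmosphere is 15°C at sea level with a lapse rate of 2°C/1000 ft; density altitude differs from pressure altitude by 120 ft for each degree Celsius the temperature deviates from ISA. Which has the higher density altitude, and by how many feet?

Field X: ISA temp = -1.2°C, deviation +9.2°C, DA = 8100 + 120 × 9.2 = 9204 ft.
Field Y: ISA temp = -8.8°C, deviation +15.8°C, DA = 11900 + 120 × 15.8 = 13796 ft.
Field Y is higher by 13796 − 9204 = 4592 ft.

Field Y by 4592 ft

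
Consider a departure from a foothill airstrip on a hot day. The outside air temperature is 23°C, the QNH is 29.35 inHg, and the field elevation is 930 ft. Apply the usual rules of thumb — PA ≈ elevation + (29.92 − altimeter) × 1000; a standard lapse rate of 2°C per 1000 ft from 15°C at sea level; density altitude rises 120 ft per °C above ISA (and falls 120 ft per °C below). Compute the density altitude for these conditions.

2820 ft

Pressure altitude = 930 + (29.92 − 29.35) × 1000 = 930 + (+570) = 1500 ft.
ISA temperature at 1500 ft = 15 − 2 × (1500/1000) = 12°C.
ISA deviation = 23 − 12 = +11°C.
Density altitude = 1500 + 120 × (11) = 2820 ft.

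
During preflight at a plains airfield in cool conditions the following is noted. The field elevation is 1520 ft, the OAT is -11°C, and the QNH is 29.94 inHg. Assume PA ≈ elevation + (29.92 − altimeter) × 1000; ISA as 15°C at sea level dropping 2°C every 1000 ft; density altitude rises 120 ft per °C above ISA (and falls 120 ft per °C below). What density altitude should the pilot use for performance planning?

-1260 ft

Pressure altitude = 1520 + (29.92 − 29.94) × 1000 = 1520 + (-20) = 1500 ft.
ISA temperature at 1500 ft = 15 − 2 × (1500/1000) = 12°C.
ISA deviation = -11 − 12 = -23°C.
Density altitude = 1500 + 120 × (-23) = -1260 ft.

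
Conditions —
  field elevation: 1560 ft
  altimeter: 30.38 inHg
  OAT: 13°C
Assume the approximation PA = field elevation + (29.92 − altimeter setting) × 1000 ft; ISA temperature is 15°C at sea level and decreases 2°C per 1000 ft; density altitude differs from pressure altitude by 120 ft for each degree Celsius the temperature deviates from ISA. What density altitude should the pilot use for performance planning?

Pressure altitude = 1560 + (29.92 − 30.38) × 1000 = 1560 + (-460) = 1100 ft.
ISA temperature at 1100 ft = 15 − 2 × (1100/1000) = 12.8°C.
ISA deviation = 13 − 12.8 = +0.2°C.
Density altitude = 1100 + 120 × (0.2) = 1124 ft.

1124 ft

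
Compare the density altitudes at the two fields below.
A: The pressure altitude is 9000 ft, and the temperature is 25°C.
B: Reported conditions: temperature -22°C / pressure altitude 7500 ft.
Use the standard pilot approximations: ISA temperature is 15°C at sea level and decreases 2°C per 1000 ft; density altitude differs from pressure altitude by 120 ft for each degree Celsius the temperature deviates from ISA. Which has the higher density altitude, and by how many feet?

A: ISA temp = -3°C, deviation +28°C, DA = 9000 + 120 × 28 = 12360 ft.
B: ISA temp = 0°C, deviation -22°C, DA = 7500 + 120 × (-22) = 4860 ft.
A is higher by 12360 − 4860 = 7500 ft.

A by 7500 ft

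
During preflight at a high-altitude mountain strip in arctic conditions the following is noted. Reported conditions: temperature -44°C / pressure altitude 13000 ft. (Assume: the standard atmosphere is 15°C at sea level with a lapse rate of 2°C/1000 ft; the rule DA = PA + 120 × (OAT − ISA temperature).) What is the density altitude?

ISA temperature at 13000 ft = 15 − 2 × (13000/1000) = -11°C.
ISA deviation = -44 − (-11) = -33°C.
Density altitude = 13000 + 120 × (-33) = 13000 + (-3960) = 9040 ft.

9040 ft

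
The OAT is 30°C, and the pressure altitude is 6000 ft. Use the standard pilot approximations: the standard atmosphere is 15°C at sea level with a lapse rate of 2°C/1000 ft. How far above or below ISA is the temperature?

ISA temperature at 6000 ft = 15 − 2 × (6000/1000) = 3°C.
Deviation = OAT − ISA = 30 − 3 = +27°C.

ISA+27°C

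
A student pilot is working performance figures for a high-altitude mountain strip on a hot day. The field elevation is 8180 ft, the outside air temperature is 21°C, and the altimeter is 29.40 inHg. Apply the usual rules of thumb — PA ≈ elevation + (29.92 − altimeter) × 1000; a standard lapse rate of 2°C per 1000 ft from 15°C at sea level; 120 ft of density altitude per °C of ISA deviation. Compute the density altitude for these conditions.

11508 ft

Pressure altitude = 8180 + (29.92 − 29.40) × 1000 = 8180 + (+520) = 8700 ft.
ISA temperature at 8700 ft = 15 − 2 × (8700/1000) = -2.4°C.
ISA deviation = 21 − (-2.4) = +23.4°C.
Density altitude = 8700 + 120 × (23.4) = 11508 ft.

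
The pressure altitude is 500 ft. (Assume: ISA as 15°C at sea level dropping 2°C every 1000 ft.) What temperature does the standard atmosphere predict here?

14°C

ISA temperature = 15 − 2 × (500/1000) = 15 − 1 = 14°C.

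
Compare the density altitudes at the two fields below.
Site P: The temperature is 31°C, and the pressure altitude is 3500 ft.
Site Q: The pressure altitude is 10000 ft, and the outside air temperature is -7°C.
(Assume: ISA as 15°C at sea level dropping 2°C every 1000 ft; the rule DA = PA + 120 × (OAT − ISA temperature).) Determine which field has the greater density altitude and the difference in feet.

Site Q by 3500 ft

Site P: ISA temp = 8°C, deviation +23°C, DA = 3500 + 120 × 23 = 6260 ft.
Site Q: ISA temp = -5°C, deviation -2°C, DA = 10000 + 120 × (-2) = 9760 ft.
Site Q is higher by 9760 − 6260 = 3500 ft.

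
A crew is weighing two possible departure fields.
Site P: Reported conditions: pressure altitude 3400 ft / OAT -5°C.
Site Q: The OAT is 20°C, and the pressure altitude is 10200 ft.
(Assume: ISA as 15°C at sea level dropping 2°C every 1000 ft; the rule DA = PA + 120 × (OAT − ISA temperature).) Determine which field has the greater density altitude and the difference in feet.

Site Q by 11432 ft

Site P: ISA temp = 8.2°C, deviation -13.2°C, DA = 3400 + 120 × (-13.2) = 1816 ft.
Site Q: ISA temp = -5.4°C, deviation +25.4°C, DA = 10200 + 120 × 25.4 = 13248 ft.
Site Q is higher by 13248 − 1816 = 11432 ft.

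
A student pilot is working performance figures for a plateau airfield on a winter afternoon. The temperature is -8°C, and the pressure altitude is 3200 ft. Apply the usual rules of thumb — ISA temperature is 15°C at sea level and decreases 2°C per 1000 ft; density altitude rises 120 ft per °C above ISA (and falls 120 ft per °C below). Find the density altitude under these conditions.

1208 ft

ISA temperature at 3200 ft = 15 − 2 × (3200/1000) = 8.6°C.
ISA deviation = -8 − 8.6 = -16.6°C.
Density altitude = 3200 + 120 × (-16.6) = 3200 + (-1992) = 1208 ft.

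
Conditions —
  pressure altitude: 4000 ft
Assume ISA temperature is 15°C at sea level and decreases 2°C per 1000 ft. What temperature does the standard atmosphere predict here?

ISA temperature = 15 − 2 × (4000/1000) = 15 − 8 = 7°C.

7°C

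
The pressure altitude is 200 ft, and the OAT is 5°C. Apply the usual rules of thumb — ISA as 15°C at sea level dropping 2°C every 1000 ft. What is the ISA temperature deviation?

ISA temperature at 200 ft = 15 − 2 × (200/1000) = 14.6°C.
Deviation = OAT − ISA = 5 − 14.6 = -9.6°C.

ISA-9.6°C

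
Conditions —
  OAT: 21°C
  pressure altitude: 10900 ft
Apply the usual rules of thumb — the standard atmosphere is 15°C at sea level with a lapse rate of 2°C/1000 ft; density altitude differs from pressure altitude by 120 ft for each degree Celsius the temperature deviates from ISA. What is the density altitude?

14236 ft

ISA temperature at 10900 ft = 15 − 2 × (10900/1000) = -6.8°C.
ISA deviation = 21 − (-6.8) = +27.8°C.
Density altitude = 10900 + 120 × (27.8) = 10900 + (+3336) = 14236 ft.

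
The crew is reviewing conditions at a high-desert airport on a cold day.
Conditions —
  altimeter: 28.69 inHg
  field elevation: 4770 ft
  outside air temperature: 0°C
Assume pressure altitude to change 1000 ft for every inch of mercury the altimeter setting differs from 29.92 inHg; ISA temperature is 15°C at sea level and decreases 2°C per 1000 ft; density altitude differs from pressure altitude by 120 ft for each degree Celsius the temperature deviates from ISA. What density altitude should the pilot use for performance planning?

5640 ft

Pressure altitude = 4770 + (29.92 − 28.69) × 1000 = 4770 + (+1230) = 6000 ft.
ISA temperature at 6000 ft = 15 − 2 × (6000/1000) = 3°C.
ISA deviation = 0 − 3 = -3°C.
Density altitude = 6000 + 120 × (-3) = 5640 ft.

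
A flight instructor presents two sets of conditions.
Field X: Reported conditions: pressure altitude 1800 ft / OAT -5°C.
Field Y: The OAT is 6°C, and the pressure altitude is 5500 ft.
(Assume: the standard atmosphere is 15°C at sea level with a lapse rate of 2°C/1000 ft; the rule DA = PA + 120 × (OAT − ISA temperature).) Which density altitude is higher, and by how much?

Field Y by 5908 ft

Field X: ISA temp = 11.4°C, deviation -16.4°C, DA = 1800 + 120 × (-16.4) = -168 ft.
Field Y: ISA temp = 4°C, deviation +2°C, DA = 5500 + 120 × 2 = 5740 ft.
Field Y is higher by 5740 − (-168) = 5908 ft.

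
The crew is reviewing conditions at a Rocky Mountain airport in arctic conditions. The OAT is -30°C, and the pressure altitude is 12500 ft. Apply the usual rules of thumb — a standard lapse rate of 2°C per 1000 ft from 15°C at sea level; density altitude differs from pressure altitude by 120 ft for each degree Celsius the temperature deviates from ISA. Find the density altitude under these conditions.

10100 ft

ISA temperature at 12500 ft = 15 − 2 × (12500/1000) = -10°C.
ISA deviation = -30 − (-10) = -20°C.
Density altitude = 12500 + 120 × (-20) = 12500 + (-2400) = 10100 ft.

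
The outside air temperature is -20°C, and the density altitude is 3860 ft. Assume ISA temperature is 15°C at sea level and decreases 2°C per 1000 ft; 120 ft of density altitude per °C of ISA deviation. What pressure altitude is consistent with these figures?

DA = PA + 120 × (OAT − (15 − 2·PA/1000)) = PA + 120·OAT − 1800 + 0.24·PA = 1.24·PA + 120·OAT − 1800.
So 1.24·PA = 3860 − 120 × (-20) + 1800 = 8060.
PA = 8060 / 1.24 = 6500 ft.

6500 ft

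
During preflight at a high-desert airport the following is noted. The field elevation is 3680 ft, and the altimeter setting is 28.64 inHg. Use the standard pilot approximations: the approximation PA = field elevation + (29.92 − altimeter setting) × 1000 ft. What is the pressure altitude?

Pressure correction = (29.92 − 28.64) × 1000 = +1280 ft.
Pressure altitude = 3680 + (+1280) = 4960 ft.

4960 ft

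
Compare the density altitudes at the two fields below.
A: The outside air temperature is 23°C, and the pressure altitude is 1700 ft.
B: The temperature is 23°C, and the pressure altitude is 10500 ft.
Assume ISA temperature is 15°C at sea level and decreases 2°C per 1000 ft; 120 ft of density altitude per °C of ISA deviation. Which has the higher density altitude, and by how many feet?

A: ISA temp = 11.6°C, deviation +11.4°C, DA = 1700 + 120 × 11.4 = 3068 ft.
B: ISA temp = -6°C, deviation +29°C, DA = 10500 + 120 × 29 = 13980 ft.
B is higher by 13980 − 3068 = 10912 ft.

B by 10912 ft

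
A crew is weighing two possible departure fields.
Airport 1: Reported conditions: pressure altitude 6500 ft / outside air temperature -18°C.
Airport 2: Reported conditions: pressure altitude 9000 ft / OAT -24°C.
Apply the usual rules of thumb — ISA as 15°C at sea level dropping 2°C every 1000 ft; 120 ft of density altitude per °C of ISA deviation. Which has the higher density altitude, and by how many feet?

Airport 1: ISA temp = 2°C, deviation -20°C, DA = 6500 + 120 × (-20) = 4100 ft.
Airport 2: ISA temp = -3°C, deviation -21°C, DA = 9000 + 120 × (-21) = 6480 ft.
Airport 2 is higher by 6480 − 4100 = 2380 ft.

Airport 2 by 2380 ft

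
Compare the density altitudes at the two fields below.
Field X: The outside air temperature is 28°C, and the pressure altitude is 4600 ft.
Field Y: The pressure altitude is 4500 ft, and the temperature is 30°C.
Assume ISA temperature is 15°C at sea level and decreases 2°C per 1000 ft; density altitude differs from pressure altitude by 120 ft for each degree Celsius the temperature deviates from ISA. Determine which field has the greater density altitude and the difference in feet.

Field X: ISA temp = 5.8°C, deviation +22.2°C, DA = 4600 + 120 × 22.2 = 7264 ft.
Field Y: ISA temp = 6°C, deviation +24°C, DA = 4500 + 120 × 24 = 7380 ft.
Field Y is higher by 7380 − 7264 = 116 ft.

Field Y by 116 ft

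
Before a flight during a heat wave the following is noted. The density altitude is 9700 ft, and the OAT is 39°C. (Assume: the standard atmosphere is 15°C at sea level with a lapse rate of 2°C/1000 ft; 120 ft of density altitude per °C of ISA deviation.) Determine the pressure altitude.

DA = PA + 120 × (OAT − (15 − 2·PA/1000)) = PA + 120·OAT − 1800 + 0.24·PA = 1.24·PA + 120·OAT − 1800.
So 1.24·PA = 9700 − 120 × 39 + 1800 = 6820.
PA = 6820 / 1.24 = 5500 ft.

5500 ft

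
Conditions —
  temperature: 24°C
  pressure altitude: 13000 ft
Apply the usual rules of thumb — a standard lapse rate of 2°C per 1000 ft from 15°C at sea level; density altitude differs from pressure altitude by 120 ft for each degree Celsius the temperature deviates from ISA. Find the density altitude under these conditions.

17200 ft

ISA temperature at 13000 ft = 15 − 2 × (13000/1000) = -11°C.
ISA deviation = 24 − (-11) = +35°C.
Density altitude = 13000 + 120 × (35) = 13000 + (+4200) = 17200 ft.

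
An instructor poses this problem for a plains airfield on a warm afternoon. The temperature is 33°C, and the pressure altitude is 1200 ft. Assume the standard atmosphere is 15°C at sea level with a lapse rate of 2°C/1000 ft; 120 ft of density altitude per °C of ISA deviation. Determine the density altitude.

3648 ft

ISA temperature at 1200 ft = 15 − 2 × (1200/1000) = 12.6°C.
ISA deviation = 33 − 12.6 = +20.4°C.
Density altitude = 1200 + 120 × (20.4) = 1200 + (+2448) = 3648 ft.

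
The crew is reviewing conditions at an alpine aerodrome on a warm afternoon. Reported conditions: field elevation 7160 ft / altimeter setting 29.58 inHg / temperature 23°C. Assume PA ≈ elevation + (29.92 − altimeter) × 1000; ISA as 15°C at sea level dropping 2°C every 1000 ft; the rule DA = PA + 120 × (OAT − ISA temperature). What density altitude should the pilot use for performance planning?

Pressure altitude = 7160 + (29.92 − 29.58) × 1000 = 7160 + (+340) = 7500 ft.
ISA temperature at 7500 ft = 15 − 2 × (7500/1000) = 0°C.
ISA deviation = 23 − 0 = +23°C.
Density altitude = 7500 + 120 × (23) = 10260 ft.

10260 ft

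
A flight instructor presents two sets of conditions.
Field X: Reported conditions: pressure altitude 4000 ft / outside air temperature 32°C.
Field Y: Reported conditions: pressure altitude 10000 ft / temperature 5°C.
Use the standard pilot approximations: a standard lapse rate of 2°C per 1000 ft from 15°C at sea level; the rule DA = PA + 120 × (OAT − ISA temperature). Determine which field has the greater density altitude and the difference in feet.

Field X: ISA temp = 7°C, deviation +25°C, DA = 4000 + 120 × 25 = 7000 ft.
Field Y: ISA temp = -5°C, deviation +10°C, DA = 10000 + 120 × 10 = 11200 ft.
Field Y is higher by 11200 − 7000 = 4200 ft.

Field Y by 4200 ft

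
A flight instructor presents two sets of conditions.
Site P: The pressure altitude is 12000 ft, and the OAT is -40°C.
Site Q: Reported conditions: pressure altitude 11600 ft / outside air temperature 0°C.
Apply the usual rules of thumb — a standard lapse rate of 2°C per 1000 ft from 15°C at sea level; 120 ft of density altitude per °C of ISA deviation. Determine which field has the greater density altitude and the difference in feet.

Site Q by 4304 ft

Site P: ISA temp = -9°C, deviation -31°C, DA = 12000 + 120 × (-31) = 8280 ft.
Site Q: ISA temp = -8.2°C, deviation +8.2°C, DA = 11600 + 120 × 8.2 = 12584 ft.
Site Q is higher by 12584 − 8280 = 4304 ft.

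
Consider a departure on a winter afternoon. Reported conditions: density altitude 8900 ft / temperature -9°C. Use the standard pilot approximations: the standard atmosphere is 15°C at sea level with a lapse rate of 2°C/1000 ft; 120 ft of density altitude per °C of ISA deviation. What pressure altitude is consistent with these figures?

9500 ft

DA = PA + 120 × (OAT − (15 − 2·PA/1000)) = PA + 120·OAT − 1800 + 0.24·PA = 1.24·PA + 120·OAT − 1800.
So 1.24·PA = 8900 − 120 × (-9) + 1800 = 11780.
PA = 11780 / 1.24 = 9500 ft.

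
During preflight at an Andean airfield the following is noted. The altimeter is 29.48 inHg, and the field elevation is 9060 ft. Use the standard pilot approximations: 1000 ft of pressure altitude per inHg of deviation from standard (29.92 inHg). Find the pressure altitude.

9500 ft

Pressure correction = (29.92 − 29.48) × 1000 = +440 ft.
Pressure altitude = 9060 + (+440) = 9500 ft.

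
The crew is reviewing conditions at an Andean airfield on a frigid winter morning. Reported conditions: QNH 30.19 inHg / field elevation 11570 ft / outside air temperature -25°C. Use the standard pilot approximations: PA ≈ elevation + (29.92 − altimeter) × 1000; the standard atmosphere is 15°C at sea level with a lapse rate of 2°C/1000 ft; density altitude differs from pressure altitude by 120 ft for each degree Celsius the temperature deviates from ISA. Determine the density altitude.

Pressure altitude = 11570 + (29.92 − 30.19) × 1000 = 11570 + (-270) = 11300 ft.
ISA temperature at 11300 ft = 15 − 2 × (11300/1000) = -7.6°C.
ISA deviation = -25 − (-7.6) = -17.4°C.
Density altitude = 11300 + 120 × (-17.4) = 9212 ft.

9212 ft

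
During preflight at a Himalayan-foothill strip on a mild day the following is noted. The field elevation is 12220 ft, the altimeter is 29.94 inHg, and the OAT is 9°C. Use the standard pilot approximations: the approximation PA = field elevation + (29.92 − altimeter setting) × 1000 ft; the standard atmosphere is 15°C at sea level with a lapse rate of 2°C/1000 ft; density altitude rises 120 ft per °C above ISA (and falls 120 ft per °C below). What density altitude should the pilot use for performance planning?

Pressure altitude = 12220 + (29.92 − 29.94) × 1000 = 12220 + (-20) = 12200 ft.
ISA temperature at 12200 ft = 15 − 2 × (12200/1000) = -9.4°C.
ISA deviation = 9 − (-9.4) = +18.4°C.
Density altitude = 12200 + 120 × (18.4) = 14408 ft.

14408 ft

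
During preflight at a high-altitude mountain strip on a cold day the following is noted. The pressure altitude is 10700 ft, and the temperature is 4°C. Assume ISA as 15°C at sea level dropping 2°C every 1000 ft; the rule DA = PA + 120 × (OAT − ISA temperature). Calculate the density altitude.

11948 ft

ISA temperature at 10700 ft = 15 − 2 × (10700/1000) = -6.4°C.
ISA deviation = 4 − (-6.4) = +10.4°C.
Density altitude = 10700 + 120 × (10.4) = 10700 + (+1248) = 11948 ft.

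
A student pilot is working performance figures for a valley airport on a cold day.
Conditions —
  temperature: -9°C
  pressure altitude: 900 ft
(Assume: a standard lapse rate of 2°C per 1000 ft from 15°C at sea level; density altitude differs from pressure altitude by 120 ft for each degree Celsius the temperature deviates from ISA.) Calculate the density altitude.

ISA temperature at 900 ft = 15 − 2 × (900/1000) = 13.2°C.
ISA deviation = -9 − 13.2 = -22.2°C.
Density altitude = 900 + 120 × (-22.2) = 900 + (-2664) = -1764 ft.

-1764 ft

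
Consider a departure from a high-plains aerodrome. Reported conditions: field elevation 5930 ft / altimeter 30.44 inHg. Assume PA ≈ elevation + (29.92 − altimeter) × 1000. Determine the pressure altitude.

Pressure correction = (29.92 − 30.44) × 1000 = -520 ft.
Pressure altitude = 5930 + (-520) = 5410 ft.

5410 ft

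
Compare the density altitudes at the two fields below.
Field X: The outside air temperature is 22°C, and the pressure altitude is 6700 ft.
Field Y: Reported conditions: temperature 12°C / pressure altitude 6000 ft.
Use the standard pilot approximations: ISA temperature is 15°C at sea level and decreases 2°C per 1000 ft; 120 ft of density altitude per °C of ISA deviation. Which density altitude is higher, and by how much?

Field X: ISA temp = 1.6°C, deviation +20.4°C, DA = 6700 + 120 × 20.4 = 9148 ft.
Field Y: ISA temp = 3°C, deviation +9°C, DA = 6000 + 120 × 9 = 7080 ft.
Field X is higher by 9148 − 7080 = 2068 ft.

Field X by 2068 ft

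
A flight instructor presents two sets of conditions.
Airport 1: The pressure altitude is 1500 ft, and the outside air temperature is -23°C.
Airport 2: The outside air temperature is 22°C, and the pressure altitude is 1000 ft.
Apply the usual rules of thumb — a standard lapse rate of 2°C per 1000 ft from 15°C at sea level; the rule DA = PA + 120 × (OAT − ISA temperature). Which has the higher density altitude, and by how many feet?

Airport 1: ISA temp = 12°C, deviation -35°C, DA = 1500 + 120 × (-35) = -2700 ft.
Airport 2: ISA temp = 13°C, deviation +9°C, DA = 1000 + 120 × 9 = 2080 ft.
Airport 2 is higher by 2080 − (-2700) = 4780 ft.

Airport 2 by 4780 ft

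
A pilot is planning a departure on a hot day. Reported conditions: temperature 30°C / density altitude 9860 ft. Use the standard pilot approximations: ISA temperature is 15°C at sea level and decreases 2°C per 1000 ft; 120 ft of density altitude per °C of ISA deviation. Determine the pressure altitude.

6500 ft

DA = PA + 120 × (OAT − (15 − 2·PA/1000)) = PA + 120·OAT − 1800 + 0.24·PA = 1.24·PA + 120·OAT − 1800.
So 1.24·PA = 9860 − 120 × 30 + 1800 = 8060.
PA = 8060 / 1.24 = 6500 ft.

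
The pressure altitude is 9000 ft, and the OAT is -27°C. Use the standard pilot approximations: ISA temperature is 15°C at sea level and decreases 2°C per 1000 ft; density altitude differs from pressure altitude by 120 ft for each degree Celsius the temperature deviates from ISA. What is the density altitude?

6120 ft

ISA temperature at 9000 ft = 15 − 2 × (9000/1000) = -3°C.
ISA deviation = -27 − (-3) = -24°C.
Density altitude = 9000 + 120 × (-24) = 9000 + (-2880) = 6120 ft.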